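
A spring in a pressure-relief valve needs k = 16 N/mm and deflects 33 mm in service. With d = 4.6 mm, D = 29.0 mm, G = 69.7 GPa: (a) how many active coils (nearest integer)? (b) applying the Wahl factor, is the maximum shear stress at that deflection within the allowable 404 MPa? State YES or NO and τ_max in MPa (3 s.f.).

(a) 10 coils; (b) NO, τ_max = 496 MPa

N_a = Gd⁴/(8D³k) = (69.7×10³)(4.6⁴)/(8·29.0³·16) = 9.997 → N_a = 10
Actual rate k = Gd⁴/(8D³·10) = 15.995 N/mm
Working load F = kδ = 15.995·33 = 527.83 N
C = 29.0/4.6 = 6.3043; K_W = (4C−1)/(4C−4)+0.615/C = 1.2389
τ_max = K_W·8FD/(πd³) = 1.2389·400.46 = 496.15 MPa
τ_max > 404 MPa → exceeds allowable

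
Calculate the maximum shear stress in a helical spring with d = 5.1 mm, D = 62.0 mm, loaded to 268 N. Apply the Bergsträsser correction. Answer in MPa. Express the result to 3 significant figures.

354 MPa

Spring index C = D/d = 62.0/5.1 = 12.1569
K_B = (4C+2)/(4C−3) = 50.627/45.627 = 1.1096
τ₀ = 8FD/(πd³) = 8·268·62.0/(π·5.1³) = 132928/416.74 = 318.97 MPa
τ_max = K·τ₀ = 1.1096 × 318.97 = 353.93 MPa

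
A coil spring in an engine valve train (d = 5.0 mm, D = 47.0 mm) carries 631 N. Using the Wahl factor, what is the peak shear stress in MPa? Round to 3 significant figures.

Spring index C = D/d = 47.0/5.0 = 9.4000
K_W = (4C−1)/(4C−4) + 0.615/C = 36.600/33.600 + 0.0654 = 1.1547
τ₀ = 8FD/(πd³) = 8·631·47.0/(π·5.0³) = 237256/392.7 = 604.17 MPa
τ_max = K·τ₀ = 1.1547 × 604.17 = 697.64 MPa

698 MPa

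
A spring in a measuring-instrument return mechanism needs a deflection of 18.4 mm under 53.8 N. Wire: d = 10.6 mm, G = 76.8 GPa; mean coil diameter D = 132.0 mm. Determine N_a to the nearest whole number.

Required rate k = F/δ = 53.8/18.4 = 2.9239 N/mm
N_a = Gd⁴/(8D³k) = (76.8×10³ × 10.6⁴)/(8 × 132.0³ × 2.9239)
    = 9.69582e+08 / 5.37993e+07 = 18.02 → 18 coils

18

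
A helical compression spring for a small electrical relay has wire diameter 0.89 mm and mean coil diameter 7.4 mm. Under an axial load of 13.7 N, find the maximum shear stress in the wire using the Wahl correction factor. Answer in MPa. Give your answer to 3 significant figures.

431 MPa

Spring index C = D/d = 7.4/0.89 = 8.3146
K_W = (4C−1)/(4C−4) + 0.615/C = 32.258/29.258 + 0.0740 = 1.1765
τ₀ = 8FD/(πd³) = 8·13.7·7.4/(π·0.89³) = 811.04/2.2147 = 366.2 MPa
τ_max = K·τ₀ = 1.1765 × 366.2 = 430.84 MPa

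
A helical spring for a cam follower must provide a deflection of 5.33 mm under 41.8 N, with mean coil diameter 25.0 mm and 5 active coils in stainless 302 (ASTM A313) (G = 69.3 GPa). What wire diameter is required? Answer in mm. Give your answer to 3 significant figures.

Required rate k = F/δ = 41.8/5.33 = 7.8424 N/mm
d = (8D³N_a·k / G)^(1/4) = (8·25.0³·5·7.8424 / (69.3×10³))^0.25
  = (70.729)^0.25 = 2.9000 mm

2.90 mm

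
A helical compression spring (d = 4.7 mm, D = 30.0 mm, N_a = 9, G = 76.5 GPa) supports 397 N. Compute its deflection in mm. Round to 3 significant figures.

20.7 mm

k = Gd⁴/(8D³N_a) = (76.5×10³)(4.7⁴)/(8·30.0³·9) = 19.202 N/mm
δ = F/k = 397 / 19.202 = 20.674 mm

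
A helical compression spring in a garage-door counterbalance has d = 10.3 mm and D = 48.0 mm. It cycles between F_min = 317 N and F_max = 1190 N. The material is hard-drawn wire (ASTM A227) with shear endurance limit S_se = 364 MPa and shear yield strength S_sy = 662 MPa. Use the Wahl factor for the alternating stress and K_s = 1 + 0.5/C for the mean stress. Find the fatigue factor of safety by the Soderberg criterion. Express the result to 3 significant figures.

3.12

C = D/d = 48.0/10.3 = 4.6602; K_W = (4C−1)/(4C−4)+0.615/C = 1.3369; K_s = 1+0.5/C = 1.1073
F_a = (F_max−F_min)/2 = 436.5 N; F_m = (F_max+F_min)/2 = 753.5 N
τ_a = K_W·8F_aD/(πd³) = 1.3369 × 48.826 = 65.275 MPa
τ_m = K_s·8F_mD/(πd³) = 1.1073 × 84.286 = 93.329 MPa
Soderberg: 1/n_f = τ_a/S_se + τ_m/S_sy = 65.275/364 + 93.329/662 = 0.17933 + 0.14098 = 0.32031
n_f = 1/0.32031 = 3.122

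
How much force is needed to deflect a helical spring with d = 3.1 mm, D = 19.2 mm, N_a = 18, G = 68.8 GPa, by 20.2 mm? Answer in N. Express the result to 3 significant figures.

k = Gd⁴/(8D³N_a) = (68.8×10³)(3.1⁴)/(8·19.2³·18) = 6.234 N/mm
F = k·δ = 6.234 × 20.2 = 125.93 N

126 N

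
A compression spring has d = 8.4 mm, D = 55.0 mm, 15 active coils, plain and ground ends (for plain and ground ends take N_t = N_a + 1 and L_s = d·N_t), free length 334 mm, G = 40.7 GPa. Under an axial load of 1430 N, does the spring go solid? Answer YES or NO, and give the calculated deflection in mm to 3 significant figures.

NO, δ = 141 mm

k = Gd⁴/(8D³N_a) = (40.7×10³)(8.4⁴)/(8·55.0³·15) = 10.149 N/mm
N_t = 16; L_s = 8.4·16 = 134.4 mm; δ_solid = L₀ − L_s = 334 − 134.4 = 199.6 mm
δ = F/k = 1430/10.149 = 140.89 mm
δ < δ_solid → spring does not go solid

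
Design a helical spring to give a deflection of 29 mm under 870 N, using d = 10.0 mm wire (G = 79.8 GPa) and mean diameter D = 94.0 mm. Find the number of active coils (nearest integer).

4

Required rate k = F/δ = 870/29 = 30 N/mm
N_a = Gd⁴/(8D³k) = (79.8×10³ × 10.0⁴)/(8 × 94.0³ × 30)
    = 7.98e+08 / 1.9934e+08 = 4.003 → 4 coils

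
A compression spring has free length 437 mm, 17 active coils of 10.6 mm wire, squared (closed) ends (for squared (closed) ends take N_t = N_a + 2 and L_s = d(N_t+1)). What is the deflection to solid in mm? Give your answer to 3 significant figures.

225 mm

N_t = 19; L_s = 10.6·20 = 212 mm
δ_solid = L₀ − L_s = 437 − 212 = 225 mm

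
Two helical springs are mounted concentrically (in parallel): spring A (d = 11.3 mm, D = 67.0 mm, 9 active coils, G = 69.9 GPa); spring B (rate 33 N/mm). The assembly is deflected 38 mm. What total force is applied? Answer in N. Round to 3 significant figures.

3250 N

k_A = Gd⁴/(8D³N_a) = (69.9×10³)(11.3⁴)/(8·67.0³·9) = 52.63 N/mm
Parallel: k_eq = 52.63 + 33 = 85.63 N/mm
F = k_eq·δ = 85.63·38 = 3253.9 N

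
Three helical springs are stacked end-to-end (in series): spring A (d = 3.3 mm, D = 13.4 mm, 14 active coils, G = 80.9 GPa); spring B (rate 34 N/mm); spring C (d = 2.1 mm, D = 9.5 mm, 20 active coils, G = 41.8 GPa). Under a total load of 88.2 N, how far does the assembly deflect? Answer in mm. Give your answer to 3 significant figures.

20.0 mm

k_A = Gd⁴/(8D³N_a) = (80.9×10³)(3.3⁴)/(8·13.4³·14) = 35.602 N/mm
k_C = Gd⁴/(8D³N_a) = (41.8×10³)(2.1⁴)/(8·9.5³·20) = 5.926 N/mm
Series: 1/k_eq = 1/35.602 + 1/34 + 1/5.926 = 0.22625; k_eq = 4.4199 N/mm
δ = F/k_eq = 88.2/4.4199 = 19.955 mm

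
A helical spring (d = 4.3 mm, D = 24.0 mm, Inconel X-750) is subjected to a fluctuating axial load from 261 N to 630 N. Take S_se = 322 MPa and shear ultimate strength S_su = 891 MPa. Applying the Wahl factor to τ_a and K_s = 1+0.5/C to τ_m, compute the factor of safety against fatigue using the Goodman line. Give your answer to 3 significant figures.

C = D/d = 24.0/4.3 = 5.5814; K_W = (4C−1)/(4C−4)+0.615/C = 1.2739; K_s = 1+0.5/C = 1.0896
F_a = (F_max−F_min)/2 = 184.5 N; F_m = (F_max+F_min)/2 = 445.5 N
τ_a = K_W·8F_aD/(πd³) = 1.2739 × 141.82 = 180.67 MPa
τ_m = K_s·8F_mD/(πd³) = 1.0896 × 342.45 = 373.12 MPa
Goodman: 1/n_f = τ_a/S_se + τ_m/S_su = 180.67/322 + 373.12/891 = 0.56107 + 0.41877 = 0.97984
n_f = 1/0.97984 = 1.021

1.02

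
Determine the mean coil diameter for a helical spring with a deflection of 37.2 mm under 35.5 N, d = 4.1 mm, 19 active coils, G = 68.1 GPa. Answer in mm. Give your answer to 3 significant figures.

Required rate k = F/δ = 35.5/37.2 = 0.9543 N/mm
D = (Gd⁴/(8N_a·k))^(1/3) = (68.1×10³·4.1⁴/(8·19·0.9543))^(1/3)
  = (132664)^(1/3) = 51.0017 mm

51.0 mm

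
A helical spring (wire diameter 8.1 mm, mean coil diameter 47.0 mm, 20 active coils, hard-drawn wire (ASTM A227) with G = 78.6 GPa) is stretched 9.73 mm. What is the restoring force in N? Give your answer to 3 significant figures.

198 N

k = Gd⁴/(8D³N_a) = (78.6×10³)(8.1⁴)/(8·47.0³·20) = 20.368 N/mm
F = k·δ = 20.368 × 9.73 = 198.18 N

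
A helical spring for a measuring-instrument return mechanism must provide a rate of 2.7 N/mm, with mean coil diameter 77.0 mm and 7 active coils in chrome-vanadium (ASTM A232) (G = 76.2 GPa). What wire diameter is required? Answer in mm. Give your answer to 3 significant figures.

5.49 mm

d = (8D³N_a·k / G)^(1/4) = (8·77.0³·7·2.7 / (76.2×10³))^0.25
  = (905.88)^0.25 = 5.4861 mm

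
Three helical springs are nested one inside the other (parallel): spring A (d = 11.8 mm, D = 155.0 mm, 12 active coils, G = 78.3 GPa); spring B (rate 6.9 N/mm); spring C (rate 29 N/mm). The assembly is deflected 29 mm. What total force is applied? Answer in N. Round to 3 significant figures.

1160 N

k_A = Gd⁴/(8D³N_a) = (78.3×10³)(11.8⁴)/(8·155.0³·12) = 4.2464 N/mm
Parallel: k_eq = 4.2464 + 6.9 + 29 = 40.146 N/mm
F = k_eq·δ = 40.146·29 = 1164.2 N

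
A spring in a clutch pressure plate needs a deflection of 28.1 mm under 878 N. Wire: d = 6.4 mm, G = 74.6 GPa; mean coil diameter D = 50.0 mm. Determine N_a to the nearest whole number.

Required rate k = F/δ = 878/28.1 = 31.246 N/mm
N_a = Gd⁴/(8D³k) = (74.6×10³ × 6.4⁴)/(8 × 50.0³ × 31.246)
    = 1.25158e+08 / 3.12456e+07 = 4.006 → 4 coils

4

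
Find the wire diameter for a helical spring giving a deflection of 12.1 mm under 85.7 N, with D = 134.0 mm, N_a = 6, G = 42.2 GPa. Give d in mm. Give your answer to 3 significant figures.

11.8 mm

Required rate k = F/δ = 85.7/12.1 = 7.0826 N/mm
d = (8D³N_a·k / G)^(1/4) = (8·134.0³·6·7.0826 / (42.2×10³))^0.25
  = (19384)^0.25 = 11.7994 mm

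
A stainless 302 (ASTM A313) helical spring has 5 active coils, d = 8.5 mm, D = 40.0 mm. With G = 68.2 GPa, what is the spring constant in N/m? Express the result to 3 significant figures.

k = Gd⁴/(8D³N_a) = (68.2×10³ × 8.5⁴) / (8 × 40.0³ × 5)
  = 3.56008e+08 / 2.56e+06 = 139.07 N/mm = 1.3907e+05 N/m

139000 N/m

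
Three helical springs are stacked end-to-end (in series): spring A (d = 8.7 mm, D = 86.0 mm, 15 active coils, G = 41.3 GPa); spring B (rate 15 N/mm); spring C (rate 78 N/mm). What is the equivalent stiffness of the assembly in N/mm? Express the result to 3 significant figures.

k_A = Gd⁴/(8D³N_a) = (41.3×10³)(8.7⁴)/(8·86.0³·15) = 3.0999 N/mm
Series: 1/k_eq = 1/3.0999 + 1/15 + 1/78 = 0.40208; k_eq = 2.4871 N/mm

2.49 N/mm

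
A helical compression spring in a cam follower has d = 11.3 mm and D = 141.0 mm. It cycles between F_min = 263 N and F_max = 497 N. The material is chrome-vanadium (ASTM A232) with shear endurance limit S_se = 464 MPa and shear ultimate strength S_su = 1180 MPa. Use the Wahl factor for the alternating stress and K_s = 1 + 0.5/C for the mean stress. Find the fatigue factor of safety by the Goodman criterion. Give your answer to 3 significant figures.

6.52

C = D/d = 141.0/11.3 = 12.4779; K_W = (4C−1)/(4C−4)+0.615/C = 1.1146; K_s = 1+0.5/C = 1.0401
F_a = (F_max−F_min)/2 = 117 N; F_m = (F_max+F_min)/2 = 380 N
τ_a = K_W·8F_aD/(πd³) = 1.1146 × 29.115 = 32.452 MPa
τ_m = K_s·8F_mD/(πd³) = 1.0401 × 94.56 = 98.349 MPa
Goodman: 1/n_f = τ_a/S_se + τ_m/S_su = 32.452/464 + 98.349/1180 = 0.06994 + 0.08335 = 0.15329
n_f = 1/0.15329 = 6.524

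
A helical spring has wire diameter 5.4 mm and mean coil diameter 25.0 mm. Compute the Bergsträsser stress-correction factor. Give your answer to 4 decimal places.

1.3222

C = D/d = 25.0/5.4 = 4.6296
K_B = (4C+2)/(4C−3) = 20.519/15.519 = 1.3222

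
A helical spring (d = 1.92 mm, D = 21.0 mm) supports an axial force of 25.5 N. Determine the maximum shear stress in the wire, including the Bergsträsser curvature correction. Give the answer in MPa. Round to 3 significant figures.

Spring index C = D/d = 21.0/1.92 = 10.9375
K_B = (4C+2)/(4C−3) = 45.750/40.750 = 1.1227
τ₀ = 8FD/(πd³) = 8·25.5·21.0/(π·1.92³) = 4284/22.236 = 192.66 MPa
τ_max = K·τ₀ = 1.1227 × 192.66 = 216.3 MPa

216 MPa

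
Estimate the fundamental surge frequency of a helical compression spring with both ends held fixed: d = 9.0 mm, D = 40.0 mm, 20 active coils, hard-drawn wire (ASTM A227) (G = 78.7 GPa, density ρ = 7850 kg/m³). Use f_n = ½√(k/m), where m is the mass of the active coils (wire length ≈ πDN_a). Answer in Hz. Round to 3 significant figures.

k = Gd⁴/(8D³N_a) = (78.7×10³)(9.0⁴)/(8·40.0³·20) = 50.425 N/mm = 50425 N/m
Wire length L = πDN_a = π·40.0·20 = 2513.3 mm
m = ρ·(πd²/4)·L = 7850 × 63.617×10⁻⁶ m² × 2.5133 m = 1.2551 kg
f_n = ½√(k/m) = 0.5·√(50425/1.2551) = 0.5·√(40175) = 100.22 Hz

100 Hz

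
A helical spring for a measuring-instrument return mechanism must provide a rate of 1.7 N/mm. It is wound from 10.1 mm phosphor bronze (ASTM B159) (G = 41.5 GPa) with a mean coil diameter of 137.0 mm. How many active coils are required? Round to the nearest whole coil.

12

N_a = Gd⁴/(8D³k) = (41.5×10³ × 10.1⁴)/(8 × 137.0³ × 1.7)
    = 4.31851e+08 / 3.49704e+07 = 12.35 → 12 coils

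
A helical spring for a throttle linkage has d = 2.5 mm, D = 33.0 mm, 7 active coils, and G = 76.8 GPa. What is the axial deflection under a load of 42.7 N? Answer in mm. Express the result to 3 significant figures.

k = Gd⁴/(8D³N_a) = (76.8×10³)(2.5⁴)/(8·33.0³·7) = 1.4907 N/mm
δ = F/k = 42.7 / 1.4907 = 28.644 mm

28.6 mm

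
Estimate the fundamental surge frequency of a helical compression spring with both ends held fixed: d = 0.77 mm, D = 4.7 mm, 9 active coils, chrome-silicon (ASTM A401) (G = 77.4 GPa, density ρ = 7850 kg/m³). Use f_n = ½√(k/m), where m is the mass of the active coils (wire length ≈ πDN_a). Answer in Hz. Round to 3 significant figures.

1370 Hz

k = Gd⁴/(8D³N_a) = (77.4×10³)(0.77⁴)/(8·4.7³·9) = 3.6398 N/mm = 3639.8 N/m
Wire length L = πDN_a = π·4.7·9 = 132.89 mm
m = ρ·(πd²/4)·L = 7850 × 0.46566×10⁻⁶ m² × 0.13289 m = 0.00048577 kg
f_n = ½√(k/m) = 0.5·√(3639.8/0.00048577) = 0.5·√(7.4928e+06) = 1368.7 Hz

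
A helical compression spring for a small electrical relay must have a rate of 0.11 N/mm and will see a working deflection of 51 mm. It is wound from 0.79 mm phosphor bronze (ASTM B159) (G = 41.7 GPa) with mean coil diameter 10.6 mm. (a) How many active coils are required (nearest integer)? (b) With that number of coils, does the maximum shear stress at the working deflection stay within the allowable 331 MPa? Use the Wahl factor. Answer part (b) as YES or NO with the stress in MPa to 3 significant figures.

(a) 15 coils; (b) NO, τ_max = 351 MPa

N_a = Gd⁴/(8D³k) = (41.7×10³)(0.79⁴)/(8·10.6³·0.11) = 15.5 → N_a = 15
Actual rate k = Gd⁴/(8D³·15) = 0.11364 N/mm
Working load F = kδ = 0.11364·51 = 5.7958 N
C = 10.6/0.79 = 13.4177; K_W = (4C−1)/(4C−4)+0.615/C = 1.1062
τ_max = K_W·8FD/(πd³) = 1.1062·317.31 = 351.02 MPa
τ_max > 331 MPa → exceeds allowable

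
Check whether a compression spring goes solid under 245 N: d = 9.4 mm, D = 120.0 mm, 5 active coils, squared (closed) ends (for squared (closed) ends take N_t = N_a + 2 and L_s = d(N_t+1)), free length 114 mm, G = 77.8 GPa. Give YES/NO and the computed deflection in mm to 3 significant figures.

k = Gd⁴/(8D³N_a) = (77.8×10³)(9.4⁴)/(8·120.0³·5) = 8.7879 N/mm
N_t = 7; L_s = 9.4·8 = 75.2 mm; δ_solid = L₀ − L_s = 114 − 75.2 = 38.8 mm
δ = F/k = 245/8.7879 = 27.879 mm
δ < δ_solid → spring does not go solid

NO, δ = 27.9 mm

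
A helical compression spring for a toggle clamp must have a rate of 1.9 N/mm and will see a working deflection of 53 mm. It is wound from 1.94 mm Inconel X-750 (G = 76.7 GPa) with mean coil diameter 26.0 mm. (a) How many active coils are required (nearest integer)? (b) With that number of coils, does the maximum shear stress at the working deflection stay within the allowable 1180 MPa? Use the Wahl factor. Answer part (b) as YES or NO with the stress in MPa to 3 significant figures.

(a) 4 coils; (b) YES, τ_max = 1030 MPa

N_a = Gd⁴/(8D³k) = (76.7×10³)(1.94⁴)/(8·26.0³·1.9) = 4.067 → N_a = 4
Actual rate k = Gd⁴/(8D³·4) = 1.9317 N/mm
Working load F = kδ = 1.9317·53 = 102.38 N
C = 26.0/1.94 = 13.4021; K_W = (4C−1)/(4C−4)+0.615/C = 1.1064
τ_max = K_W·8FD/(πd³) = 1.1064·928.36 = 1027.1 MPa
τ_max ≤ 1180 MPa → acceptable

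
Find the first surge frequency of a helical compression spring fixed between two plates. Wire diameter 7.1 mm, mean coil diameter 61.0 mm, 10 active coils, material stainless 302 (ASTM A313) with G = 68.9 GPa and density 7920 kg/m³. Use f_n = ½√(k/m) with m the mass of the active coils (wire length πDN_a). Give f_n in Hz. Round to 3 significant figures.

k = Gd⁴/(8D³N_a) = (68.9×10³)(7.1⁴)/(8·61.0³·10) = 9.6421 N/mm = 9642.1 N/m
Wire length L = πDN_a = π·61.0·10 = 1916.4 mm
m = ρ·(πd²/4)·L = 7920 × 39.592×10⁻⁶ m² × 1.9164 m = 0.60091 kg
f_n = ½√(k/m) = 0.5·√(9642.1/0.60091) = 0.5·√(16046) = 63.336 Hz

63.3 Hz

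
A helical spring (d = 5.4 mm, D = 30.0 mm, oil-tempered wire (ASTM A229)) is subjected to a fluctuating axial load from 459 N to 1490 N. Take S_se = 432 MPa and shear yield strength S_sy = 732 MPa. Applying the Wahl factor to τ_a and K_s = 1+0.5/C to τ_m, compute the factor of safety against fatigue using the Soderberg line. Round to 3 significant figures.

C = D/d = 30.0/5.4 = 5.5556; K_W = (4C−1)/(4C−4)+0.615/C = 1.2753; K_s = 1+0.5/C = 1.0900
F_a = (F_max−F_min)/2 = 515.5 N; F_m = (F_max+F_min)/2 = 974.5 N
τ_a = K_W·8F_aD/(πd³) = 1.2753 × 250.1 = 318.96 MPa
τ_m = K_s·8F_mD/(πd³) = 1.0900 × 472.78 = 515.33 MPa
Soderberg: 1/n_f = τ_a/S_se + τ_m/S_sy = 318.96/432 + 515.33/732 = 0.73833 + 0.70401 = 1.4423
n_f = 1/1.4423 = 0.6933

0.693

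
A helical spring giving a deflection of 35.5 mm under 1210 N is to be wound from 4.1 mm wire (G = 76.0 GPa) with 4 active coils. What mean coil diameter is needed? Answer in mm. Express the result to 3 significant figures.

Required rate k = F/δ = 1210/35.5 = 34.085 N/mm
D = (Gd⁴/(8N_a·k))^(1/3) = (76.0×10³·4.1⁴/(8·4·34.085))^(1/3)
  = (19689.8)^(1/3) = 27.0031 mm

27.0 mm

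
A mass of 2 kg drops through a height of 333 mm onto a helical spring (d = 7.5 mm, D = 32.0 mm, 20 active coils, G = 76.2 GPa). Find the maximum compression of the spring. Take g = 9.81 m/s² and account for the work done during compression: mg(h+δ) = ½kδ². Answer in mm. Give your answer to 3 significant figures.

k = Gd⁴/(8D³N_a) = (76.2×10³)(7.5⁴)/(8·32.0³·20) = 45.986 N/mm
W = mg = 2 × 9.81 = 19.62 N
½kδ² − Wδ − Wh = 0 → δ = (W + √(W² + 2kWh))/k
δ = (19.62 + √(384.94 + 600902))/45.986 = (19.62 + 775.43)/45.986 = 17.289 mm

17.3 mm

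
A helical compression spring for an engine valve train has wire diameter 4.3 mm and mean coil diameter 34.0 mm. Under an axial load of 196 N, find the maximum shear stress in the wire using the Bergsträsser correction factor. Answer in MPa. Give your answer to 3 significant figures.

251 MPa

Spring index C = D/d = 34.0/4.3 = 7.9070
K_B = (4C+2)/(4C−3) = 33.628/28.628 = 1.1747
τ₀ = 8FD/(πd³) = 8·196·34.0/(π·4.3³) = 53312/249.78 = 213.44 MPa
τ_max = K·τ₀ = 1.1747 × 213.44 = 250.71 MPa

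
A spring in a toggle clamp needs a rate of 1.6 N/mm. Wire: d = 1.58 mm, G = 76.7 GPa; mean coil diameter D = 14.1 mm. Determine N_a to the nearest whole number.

13

N_a = Gd⁴/(8D³k) = (76.7×10³ × 1.58⁴)/(8 × 14.1³ × 1.6)
    = 477995 / 35881.2 = 13.32 → 13 coils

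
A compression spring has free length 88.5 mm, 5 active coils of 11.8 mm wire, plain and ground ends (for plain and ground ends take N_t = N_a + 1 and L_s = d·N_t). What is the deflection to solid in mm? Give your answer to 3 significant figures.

17.7 mm

N_t = 6; L_s = 11.8·6 = 70.8 mm
δ_solid = L₀ − L_s = 88.5 − 70.8 = 17.7 mm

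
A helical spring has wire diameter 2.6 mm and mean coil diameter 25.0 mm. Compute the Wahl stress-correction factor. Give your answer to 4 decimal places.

1.1510

C = D/d = 25.0/2.6 = 9.6154
K_W = (4C−1)/(4C−4) + 0.615/C = 37.462/34.462 + 0.0640 = 1.1510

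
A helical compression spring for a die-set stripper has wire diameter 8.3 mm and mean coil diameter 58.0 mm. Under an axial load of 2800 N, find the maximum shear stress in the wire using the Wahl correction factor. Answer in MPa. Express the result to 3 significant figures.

Spring index C = D/d = 58.0/8.3 = 6.9880
K_W = (4C−1)/(4C−4) + 0.615/C = 26.952/23.952 + 0.0880 = 1.2133
τ₀ = 8FD/(πd³) = 8·2800·58.0/(π·8.3³) = 1.2992e+06/1796.3 = 723.26 MPa
τ_max = K·τ₀ = 1.2133 × 723.26 = 877.5 MPa

877 MPa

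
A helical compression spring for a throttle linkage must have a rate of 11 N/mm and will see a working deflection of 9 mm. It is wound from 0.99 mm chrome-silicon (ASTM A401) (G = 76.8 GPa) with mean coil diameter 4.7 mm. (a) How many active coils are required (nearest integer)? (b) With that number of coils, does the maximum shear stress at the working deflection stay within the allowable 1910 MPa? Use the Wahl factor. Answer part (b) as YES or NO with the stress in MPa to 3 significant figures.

(a) 8 coils; (b) YES, τ_max = 1640 MPa

N_a = Gd⁴/(8D³k) = (76.8×10³)(0.99⁴)/(8·4.7³·11) = 8.075 → N_a = 8
Actual rate k = Gd⁴/(8D³·8) = 11.103 N/mm
Working load F = kδ = 11.103·9 = 99.924 N
C = 4.7/0.99 = 4.7475; K_W = (4C−1)/(4C−4)+0.615/C = 1.3297
τ_max = K_W·8FD/(πd³) = 1.3297·1232.5 = 1638.9 MPa
τ_max ≤ 1910 MPa → acceptable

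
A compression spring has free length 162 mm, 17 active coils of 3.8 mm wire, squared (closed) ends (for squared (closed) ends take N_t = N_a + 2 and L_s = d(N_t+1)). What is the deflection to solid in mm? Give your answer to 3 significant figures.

N_t = 19; L_s = 3.8·20 = 76 mm
δ_solid = L₀ − L_s = 162 − 76 = 86 mm

86.0 mm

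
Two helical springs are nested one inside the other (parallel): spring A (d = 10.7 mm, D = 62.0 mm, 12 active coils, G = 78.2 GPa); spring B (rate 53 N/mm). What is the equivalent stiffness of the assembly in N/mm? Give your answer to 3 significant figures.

97.8 N/mm

k_A = Gd⁴/(8D³N_a) = (78.2×10³)(10.7⁴)/(8·62.0³·12) = 44.802 N/mm
Parallel: k_eq = 44.802 + 53 = 97.802 N/mm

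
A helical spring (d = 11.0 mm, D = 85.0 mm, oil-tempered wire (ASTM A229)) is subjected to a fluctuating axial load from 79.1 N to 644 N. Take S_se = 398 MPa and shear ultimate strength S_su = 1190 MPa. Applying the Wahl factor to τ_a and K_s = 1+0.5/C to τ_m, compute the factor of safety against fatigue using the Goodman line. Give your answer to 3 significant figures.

C = D/d = 85.0/11.0 = 7.7273; K_W = (4C−1)/(4C−4)+0.615/C = 1.1911; K_s = 1+0.5/C = 1.0647
F_a = (F_max−F_min)/2 = 282.45 N; F_m = (F_max+F_min)/2 = 361.55 N
τ_a = K_W·8F_aD/(πd³) = 1.1911 × 45.933 = 54.709 MPa
τ_m = K_s·8F_mD/(πd³) = 1.0647 × 58.796 = 62.601 MPa
Goodman: 1/n_f = τ_a/S_se + τ_m/S_su = 54.709/398 + 62.601/1190 = 0.13746 + 0.05261 = 0.19007
n_f = 1/0.19007 = 5.261

5.26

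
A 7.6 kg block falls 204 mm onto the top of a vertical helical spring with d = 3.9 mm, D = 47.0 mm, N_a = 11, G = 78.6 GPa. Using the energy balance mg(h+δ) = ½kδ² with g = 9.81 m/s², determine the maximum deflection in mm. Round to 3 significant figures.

167 mm

k = Gd⁴/(8D³N_a) = (78.6×10³)(3.9⁴)/(8·47.0³·11) = 1.9902 N/mm
W = mg = 7.6 × 9.81 = 74.556 N
½kδ² − Wδ − Wh = 0 → δ = (W + √(W² + 2kWh))/k
δ = (74.556 + √(5558.6 + 60540.7))/1.9902 = (74.556 + 257.1)/1.9902 = 166.64 mm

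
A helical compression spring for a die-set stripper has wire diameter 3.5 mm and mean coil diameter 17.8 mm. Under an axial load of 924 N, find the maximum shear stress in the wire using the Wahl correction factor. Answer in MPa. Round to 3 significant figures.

1270 MPa

Spring index C = D/d = 17.8/3.5 = 5.0857
K_W = (4C−1)/(4C−4) + 0.615/C = 19.343/16.343 + 0.1209 = 1.3045
τ₀ = 8FD/(πd³) = 8·924·17.8/(π·3.5³) = 131578/134.7 = 976.85 MPa
τ_max = K·τ₀ = 1.3045 × 976.85 = 1274.3 MPa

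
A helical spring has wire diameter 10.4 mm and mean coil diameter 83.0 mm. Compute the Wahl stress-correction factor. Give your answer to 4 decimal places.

1.1845

C = D/d = 83.0/10.4 = 7.9808
K_W = (4C−1)/(4C−4) + 0.615/C = 30.923/27.923 + 0.0771 = 1.1845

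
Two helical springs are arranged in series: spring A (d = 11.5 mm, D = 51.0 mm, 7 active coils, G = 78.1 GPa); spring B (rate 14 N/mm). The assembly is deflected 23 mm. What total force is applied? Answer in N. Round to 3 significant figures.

k_A = Gd⁴/(8D³N_a) = (78.1×10³)(11.5⁴)/(8·51.0³·7) = 183.88 N/mm
Series: 1/k_eq = 1/183.88 + 1/14 = 0.076867; k_eq = 13.01 N/mm
F = k_eq·δ = 13.01·23 = 299.22 N

299 N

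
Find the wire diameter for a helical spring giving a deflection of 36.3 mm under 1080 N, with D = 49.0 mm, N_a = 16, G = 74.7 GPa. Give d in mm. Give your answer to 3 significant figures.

Required rate k = F/δ = 1080/36.3 = 29.752 N/mm
d = (8D³N_a·k / G)^(1/4) = (8·49.0³·16·29.752 / (74.7×10³))^0.25
  = (5997.8)^0.25 = 8.8003 mm

8.80 mm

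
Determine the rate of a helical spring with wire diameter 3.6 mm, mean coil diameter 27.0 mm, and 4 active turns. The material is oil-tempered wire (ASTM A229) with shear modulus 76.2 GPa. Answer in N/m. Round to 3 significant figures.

k = Gd⁴/(8D³N_a) = (76.2×10³ × 3.6⁴) / (8 × 27.0³ × 4)
  = 1.27987e+07 / 629856 = 20.32 N/mm = 20320 N/m

20300 N/m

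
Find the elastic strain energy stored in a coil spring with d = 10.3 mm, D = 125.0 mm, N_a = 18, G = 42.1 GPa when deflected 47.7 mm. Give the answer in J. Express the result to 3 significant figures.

1.92 J

k = Gd⁴/(8D³N_a) = (42.1×10³)(10.3⁴)/(8·125.0³·18) = 1.6848 N/mm
U = ½kδ² = 0.5 × 1.6848 × 47.7² = 1916.7 N·mm = 1.9167 J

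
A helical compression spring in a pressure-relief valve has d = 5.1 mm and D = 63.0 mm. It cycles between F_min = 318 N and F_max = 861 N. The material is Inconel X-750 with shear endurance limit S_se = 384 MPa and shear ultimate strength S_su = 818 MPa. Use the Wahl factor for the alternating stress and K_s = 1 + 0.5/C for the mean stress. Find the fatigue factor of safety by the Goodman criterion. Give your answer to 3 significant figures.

0.537

C = D/d = 63.0/5.1 = 12.3529; K_W = (4C−1)/(4C−4)+0.615/C = 1.1158; K_s = 1+0.5/C = 1.0405
F_a = (F_max−F_min)/2 = 271.5 N; F_m = (F_max+F_min)/2 = 589.5 N
τ_a = K_W·8F_aD/(πd³) = 1.1158 × 328.35 = 366.39 MPa
τ_m = K_s·8F_mD/(πd³) = 1.0405 × 712.94 = 741.8 MPa
Goodman: 1/n_f = τ_a/S_se + τ_m/S_su = 366.39/384 + 741.8/818 = 0.95414 + 0.90684 = 1.861
n_f = 1/1.861 = 0.5373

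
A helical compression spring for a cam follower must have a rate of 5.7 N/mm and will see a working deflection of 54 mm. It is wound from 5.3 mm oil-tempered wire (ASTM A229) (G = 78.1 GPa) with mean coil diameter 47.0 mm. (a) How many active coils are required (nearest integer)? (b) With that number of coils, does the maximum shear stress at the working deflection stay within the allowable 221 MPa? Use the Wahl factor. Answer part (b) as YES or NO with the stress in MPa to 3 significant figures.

(a) 13 coils; (b) NO, τ_max = 289 MPa

N_a = Gd⁴/(8D³k) = (78.1×10³)(5.3⁴)/(8·47.0³·5.7) = 13.02 → N_a = 13
Actual rate k = Gd⁴/(8D³·13) = 5.7073 N/mm
Working load F = kδ = 5.7073·54 = 308.19 N
C = 47.0/5.3 = 8.8679; K_W = (4C−1)/(4C−4)+0.615/C = 1.1647
τ_max = K_W·8FD/(πd³) = 1.1647·247.76 = 288.56 MPa
τ_max > 221 MPa → exceeds allowable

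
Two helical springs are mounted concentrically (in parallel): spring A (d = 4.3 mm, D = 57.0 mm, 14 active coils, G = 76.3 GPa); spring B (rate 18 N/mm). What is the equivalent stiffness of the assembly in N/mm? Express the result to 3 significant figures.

k_A = Gd⁴/(8D³N_a) = (76.3×10³)(4.3⁴)/(8·57.0³·14) = 1.2576 N/mm
Parallel: k_eq = 1.2576 + 18 = 19.258 N/mm

19.3 N/mm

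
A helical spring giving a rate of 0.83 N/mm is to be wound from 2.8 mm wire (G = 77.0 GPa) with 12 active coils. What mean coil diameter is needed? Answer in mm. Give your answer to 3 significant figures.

39.0 mm

D = (Gd⁴/(8N_a·k))^(1/3) = (77.0×10³·2.8⁴/(8·12·0.83))^(1/3)
  = (59398.2)^(1/3) = 39.0174 mm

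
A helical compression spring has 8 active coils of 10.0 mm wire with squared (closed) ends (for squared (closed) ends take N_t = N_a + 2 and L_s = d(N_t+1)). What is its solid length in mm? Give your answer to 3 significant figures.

110 mm

squared (closed) ends: N_t = N_a + 2 = 8 + 2 = 10
L_s = d·(N_t+1) = 10.0 × 11 = 110 mm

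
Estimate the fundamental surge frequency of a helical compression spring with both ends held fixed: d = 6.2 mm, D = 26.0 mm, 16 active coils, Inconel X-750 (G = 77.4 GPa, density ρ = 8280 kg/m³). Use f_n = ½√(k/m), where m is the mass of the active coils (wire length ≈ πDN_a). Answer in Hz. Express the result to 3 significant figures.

k = Gd⁴/(8D³N_a) = (77.4×10³)(6.2⁴)/(8·26.0³·16) = 50.837 N/mm = 50837 N/m
Wire length L = πDN_a = π·26.0·16 = 1306.9 mm
m = ρ·(πd²/4)·L = 8280 × 30.191×10⁻⁶ m² × 1.3069 m = 0.3267 kg
f_n = ½√(k/m) = 0.5·√(50837/0.3267) = 0.5·√(1.5561e+05) = 197.24 Hz

197 Hz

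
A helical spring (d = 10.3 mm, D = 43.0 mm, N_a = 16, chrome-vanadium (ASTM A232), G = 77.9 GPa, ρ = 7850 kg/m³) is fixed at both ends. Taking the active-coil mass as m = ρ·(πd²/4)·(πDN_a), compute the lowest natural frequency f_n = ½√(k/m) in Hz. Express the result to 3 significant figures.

123 Hz

k = Gd⁴/(8D³N_a) = (77.9×10³)(10.3⁴)/(8·43.0³·16) = 86.153 N/mm = 86153 N/m
Wire length L = πDN_a = π·43.0·16 = 2161.4 mm
m = ρ·(πd²/4)·L = 7850 × 83.323×10⁻⁶ m² × 2.1614 m = 1.4137 kg
f_n = ½√(k/m) = 0.5·√(86153/1.4137) = 0.5·√(60939) = 123.43 Hz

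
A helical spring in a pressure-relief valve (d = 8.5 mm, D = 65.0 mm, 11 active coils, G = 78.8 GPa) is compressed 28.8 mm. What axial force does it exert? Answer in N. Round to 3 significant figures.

490 N

k = Gd⁴/(8D³N_a) = (78.8×10³)(8.5⁴)/(8·65.0³·11) = 17.021 N/mm
F = k·δ = 17.021 × 28.8 = 490.2 N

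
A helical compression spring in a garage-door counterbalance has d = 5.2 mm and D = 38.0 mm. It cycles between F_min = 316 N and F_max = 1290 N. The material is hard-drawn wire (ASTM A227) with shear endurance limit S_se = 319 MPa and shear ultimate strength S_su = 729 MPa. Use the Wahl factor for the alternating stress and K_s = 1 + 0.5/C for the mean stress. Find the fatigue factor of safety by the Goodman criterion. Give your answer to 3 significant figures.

0.482

C = D/d = 38.0/5.2 = 7.3077; K_W = (4C−1)/(4C−4)+0.615/C = 1.2031; K_s = 1+0.5/C = 1.0684
F_a = (F_max−F_min)/2 = 487 N; F_m = (F_max+F_min)/2 = 803 N
τ_a = K_W·8F_aD/(πd³) = 1.2031 × 335.15 = 403.21 MPa
τ_m = K_s·8F_mD/(πd³) = 1.0684 × 552.62 = 590.43 MPa
Goodman: 1/n_f = τ_a/S_se + τ_m/S_su = 403.21/319 + 590.43/729 = 1.26398 + 0.80992 = 2.0739
n_f = 1/2.0739 = 0.4822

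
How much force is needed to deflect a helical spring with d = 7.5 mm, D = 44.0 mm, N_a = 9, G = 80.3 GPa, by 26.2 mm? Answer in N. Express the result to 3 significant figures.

1090 N

k = Gd⁴/(8D³N_a) = (80.3×10³)(7.5⁴)/(8·44.0³·9) = 41.426 N/mm
F = k·δ = 41.426 × 26.2 = 1085.4 N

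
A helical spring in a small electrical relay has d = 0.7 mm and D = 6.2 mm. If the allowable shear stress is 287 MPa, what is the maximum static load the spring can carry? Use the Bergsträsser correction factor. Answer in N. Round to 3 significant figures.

C = D/d = 6.2/0.7 = 8.8571
K_B = (4C+2)/(4C−3) = 37.429/32.429 = 1.1542
τ_max = K·8FD/(πd³) → F_max = τ_allow·πd³/(8DK)
F_max = 287·π·0.7³/(8·6.2·1.1542) = 309.26/57.248 = 5.4022 N

5.40 N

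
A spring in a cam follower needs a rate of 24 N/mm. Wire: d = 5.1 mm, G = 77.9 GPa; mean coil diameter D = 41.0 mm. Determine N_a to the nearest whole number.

4

N_a = Gd⁴/(8D³k) = (77.9×10³ × 5.1⁴)/(8 × 41.0³ × 24)
    = 5.27009e+07 / 1.32328e+07 = 3.983 → 4 coils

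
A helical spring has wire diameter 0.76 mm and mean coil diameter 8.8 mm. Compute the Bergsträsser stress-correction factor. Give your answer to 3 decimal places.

C = D/d = 8.8/0.76 = 11.5789
K_B = (4C+2)/(4C−3) = 48.316/43.316 = 1.1154

1.115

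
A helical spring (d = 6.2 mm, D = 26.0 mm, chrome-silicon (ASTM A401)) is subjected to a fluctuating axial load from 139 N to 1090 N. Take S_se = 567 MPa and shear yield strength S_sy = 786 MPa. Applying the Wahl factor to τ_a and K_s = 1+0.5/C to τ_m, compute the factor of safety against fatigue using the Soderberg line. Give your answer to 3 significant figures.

1.77

C = D/d = 26.0/6.2 = 4.1935; K_W = (4C−1)/(4C−4)+0.615/C = 1.3815; K_s = 1+0.5/C = 1.1192
F_a = (F_max−F_min)/2 = 475.5 N; F_m = (F_max+F_min)/2 = 614.5 N
τ_a = K_W·8F_aD/(πd³) = 1.3815 × 132.1 = 182.49 MPa
τ_m = K_s·8F_mD/(πd³) = 1.1192 × 170.71 = 191.06 MPa
Soderberg: 1/n_f = τ_a/S_se + τ_m/S_sy = 182.49/567 + 191.06/786 = 0.32185 + 0.24308 = 0.56494
n_f = 1/0.56494 = 1.77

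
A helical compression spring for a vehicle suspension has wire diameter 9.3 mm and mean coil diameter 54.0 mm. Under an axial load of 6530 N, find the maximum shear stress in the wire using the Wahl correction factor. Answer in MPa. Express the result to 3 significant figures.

1410 MPa

Spring index C = D/d = 54.0/9.3 = 5.8065
K_W = (4C−1)/(4C−4) + 0.615/C = 22.226/19.226 + 0.1059 = 1.2620
τ₀ = 8FD/(πd³) = 8·6530·54.0/(π·9.3³) = 2.82096e+06/2527 = 1116.3 MPa
τ_max = K·τ₀ = 1.2620 × 1116.3 = 1408.8 MPa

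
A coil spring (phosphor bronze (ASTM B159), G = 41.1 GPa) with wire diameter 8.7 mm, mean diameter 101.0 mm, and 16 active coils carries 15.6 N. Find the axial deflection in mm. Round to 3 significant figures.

k = Gd⁴/(8D³N_a) = (41.1×10³)(8.7⁴)/(8·101.0³·16) = 1.7854 N/mm
δ = F/k = 15.6 / 1.7854 = 8.7374 mm

8.74 mm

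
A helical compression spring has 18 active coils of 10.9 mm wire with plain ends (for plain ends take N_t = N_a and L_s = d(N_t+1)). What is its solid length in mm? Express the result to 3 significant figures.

207 mm

plain ends: N_t = N_a = 18
L_s = d·(N_t+1) = 10.9 × 19 = 207.1 mm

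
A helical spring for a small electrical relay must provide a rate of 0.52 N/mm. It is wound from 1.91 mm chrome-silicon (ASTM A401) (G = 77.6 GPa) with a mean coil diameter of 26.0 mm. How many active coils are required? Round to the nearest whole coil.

N_a = Gd⁴/(8D³k) = (77.6×10³ × 1.91⁴)/(8 × 26.0³ × 0.52)
    = 1.03275e+06 / 73116.2 = 14.12 → 14 coils

14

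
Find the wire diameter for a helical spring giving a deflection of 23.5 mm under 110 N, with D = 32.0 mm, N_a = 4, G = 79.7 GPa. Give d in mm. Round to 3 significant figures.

Required rate k = F/δ = 110/23.5 = 4.6809 N/mm
d = (8D³N_a·k / G)^(1/4) = (8·32.0³·4·4.6809 / (79.7×10³))^0.25
  = (61.584)^0.25 = 2.8013 mm

2.80 mm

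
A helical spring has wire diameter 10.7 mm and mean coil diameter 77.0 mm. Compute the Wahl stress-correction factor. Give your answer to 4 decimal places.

1.2065

C = D/d = 77.0/10.7 = 7.1963
K_W = (4C−1)/(4C−4) + 0.615/C = 27.785/24.785 + 0.0855 = 1.2065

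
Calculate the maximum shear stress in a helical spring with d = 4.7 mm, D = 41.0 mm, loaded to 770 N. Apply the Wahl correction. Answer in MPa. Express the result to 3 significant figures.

904 MPa

Spring index C = D/d = 41.0/4.7 = 8.7234
K_W = (4C−1)/(4C−4) + 0.615/C = 33.894/30.894 + 0.0705 = 1.1676
τ₀ = 8FD/(πd³) = 8·770·41.0/(π·4.7³) = 252560/326.17 = 774.32 MPa
τ_max = K·τ₀ = 1.1676 × 774.32 = 904.1 MPa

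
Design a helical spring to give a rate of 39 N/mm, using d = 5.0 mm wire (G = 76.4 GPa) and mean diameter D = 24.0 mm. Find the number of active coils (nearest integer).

N_a = Gd⁴/(8D³k) = (76.4×10³ × 5.0⁴)/(8 × 24.0³ × 39)
    = 4.775e+07 / 4.31309e+06 = 11.07 → 11 coils

11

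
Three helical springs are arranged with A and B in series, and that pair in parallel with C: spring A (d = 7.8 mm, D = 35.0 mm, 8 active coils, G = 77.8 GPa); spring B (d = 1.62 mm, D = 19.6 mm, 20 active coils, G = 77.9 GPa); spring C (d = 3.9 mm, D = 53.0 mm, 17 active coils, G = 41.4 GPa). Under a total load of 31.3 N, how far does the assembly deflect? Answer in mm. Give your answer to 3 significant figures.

k_A = Gd⁴/(8D³N_a) = (77.8×10³)(7.8⁴)/(8·35.0³·8) = 104.95 N/mm
k_B = Gd⁴/(8D³N_a) = (77.9×10³)(1.62⁴)/(8·19.6³·20) = 0.44536 N/mm
k_C = Gd⁴/(8D³N_a) = (41.4×10³)(3.9⁴)/(8·53.0³·17) = 0.47303 N/mm
Springs A,B series: k_AB = 1/(1/104.95+1/0.44536) = 0.44348 N/mm; parallel with C: k_eq = 0.44348+0.47303 = 0.91651 N/mm
δ = F/k_eq = 31.3/0.91651 = 34.151 mm

34.2 mm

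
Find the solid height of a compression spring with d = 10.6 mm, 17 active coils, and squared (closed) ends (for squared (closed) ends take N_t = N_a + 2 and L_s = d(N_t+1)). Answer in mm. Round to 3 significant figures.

212 mm

squared (closed) ends: N_t = N_a + 2 = 17 + 2 = 19
L_s = d·(N_t+1) = 10.6 × 20 = 212 mm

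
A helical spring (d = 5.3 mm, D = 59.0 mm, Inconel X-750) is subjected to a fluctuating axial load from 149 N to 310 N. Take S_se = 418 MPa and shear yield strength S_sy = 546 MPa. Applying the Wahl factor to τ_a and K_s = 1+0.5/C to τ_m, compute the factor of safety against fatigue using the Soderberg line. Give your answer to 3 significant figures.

1.51

C = D/d = 59.0/5.3 = 11.1321; K_W = (4C−1)/(4C−4)+0.615/C = 1.1293; K_s = 1+0.5/C = 1.0449
F_a = (F_max−F_min)/2 = 80.5 N; F_m = (F_max+F_min)/2 = 229.5 N
τ_a = K_W·8F_aD/(πd³) = 1.1293 × 81.238 = 91.74 MPa
τ_m = K_s·8F_mD/(πd³) = 1.0449 × 231.6 = 242.01 MPa
Soderberg: 1/n_f = τ_a/S_se + τ_m/S_sy = 91.74/418 + 242.01/546 = 0.21947 + 0.44324 = 0.66271
n_f = 1/0.66271 = 1.509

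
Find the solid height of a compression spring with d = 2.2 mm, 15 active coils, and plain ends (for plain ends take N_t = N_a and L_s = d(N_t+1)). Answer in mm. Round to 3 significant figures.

plain ends: N_t = N_a = 15
L_s = d·(N_t+1) = 2.2 × 16 = 35.2 mm

35.2 mm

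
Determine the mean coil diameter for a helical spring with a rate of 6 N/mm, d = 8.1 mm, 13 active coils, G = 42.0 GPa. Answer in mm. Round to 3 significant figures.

66.2 mm

D = (Gd⁴/(8N_a·k))^(1/3) = (42.0×10³·8.1⁴/(8·13·6))^(1/3)
  = (289738)^(1/3) = 66.1711 mm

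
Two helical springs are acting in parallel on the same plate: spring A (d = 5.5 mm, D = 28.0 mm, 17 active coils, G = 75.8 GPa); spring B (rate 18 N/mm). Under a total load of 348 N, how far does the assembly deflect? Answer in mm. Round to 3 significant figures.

8.44 mm

k_A = Gd⁴/(8D³N_a) = (75.8×10³)(5.5⁴)/(8·28.0³·17) = 23.233 N/mm
Parallel: k_eq = 23.233 + 18 = 41.233 N/mm
δ = F/k_eq = 348/41.233 = 8.4398 mm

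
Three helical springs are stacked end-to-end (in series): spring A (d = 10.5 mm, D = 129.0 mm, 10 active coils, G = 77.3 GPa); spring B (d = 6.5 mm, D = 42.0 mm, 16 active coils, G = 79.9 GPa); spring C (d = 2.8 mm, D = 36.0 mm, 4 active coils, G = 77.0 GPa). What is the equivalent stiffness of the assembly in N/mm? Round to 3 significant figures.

k_A = Gd⁴/(8D³N_a) = (77.3×10³)(10.5⁴)/(8·129.0³·10) = 5.4711 N/mm
k_B = Gd⁴/(8D³N_a) = (79.9×10³)(6.5⁴)/(8·42.0³·16) = 15.04 N/mm
k_C = Gd⁴/(8D³N_a) = (77.0×10³)(2.8⁴)/(8·36.0³·4) = 3.17 N/mm
Series: 1/k_eq = 1/5.4711 + 1/15.04 + 1/3.17 = 0.56472; k_eq = 1.7708 N/mm

1.77 N/mm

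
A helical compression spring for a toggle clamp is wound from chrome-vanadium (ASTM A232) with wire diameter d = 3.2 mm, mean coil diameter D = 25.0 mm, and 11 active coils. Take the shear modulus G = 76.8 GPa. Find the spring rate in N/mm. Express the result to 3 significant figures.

5.86 N/mm

k = Gd⁴/(8D³N_a) = (76.8×10³ × 3.2⁴) / (8 × 25.0³ × 11)
  = 8.05306e+06 / 1.375e+06 = 5.8568 N/mm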